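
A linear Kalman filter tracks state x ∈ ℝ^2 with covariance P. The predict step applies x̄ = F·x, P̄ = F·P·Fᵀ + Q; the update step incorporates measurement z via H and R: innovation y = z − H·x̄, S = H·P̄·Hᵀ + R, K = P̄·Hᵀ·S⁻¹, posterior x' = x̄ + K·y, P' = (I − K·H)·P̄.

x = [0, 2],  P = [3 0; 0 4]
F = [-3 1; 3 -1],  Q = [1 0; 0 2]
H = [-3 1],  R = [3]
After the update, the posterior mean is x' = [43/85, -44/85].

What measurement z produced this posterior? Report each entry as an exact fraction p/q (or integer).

x̄ = F·x = [2, -2]
P̄ = F·P·Fᵀ + Q = [32 -31; -31 33]
S = H·P̄·Hᵀ + R = [510]
K = P̄·Hᵀ·S⁻¹ = [-127/510; 21/85]
x' − x̄ = [-127/85, 126/85] = K·y
y = (KᵀK)⁻¹·Kᵀ·(x' − x̄) = [6]
z = y + H·x̄ = [6] + [-8] = [-2]

z = [-2]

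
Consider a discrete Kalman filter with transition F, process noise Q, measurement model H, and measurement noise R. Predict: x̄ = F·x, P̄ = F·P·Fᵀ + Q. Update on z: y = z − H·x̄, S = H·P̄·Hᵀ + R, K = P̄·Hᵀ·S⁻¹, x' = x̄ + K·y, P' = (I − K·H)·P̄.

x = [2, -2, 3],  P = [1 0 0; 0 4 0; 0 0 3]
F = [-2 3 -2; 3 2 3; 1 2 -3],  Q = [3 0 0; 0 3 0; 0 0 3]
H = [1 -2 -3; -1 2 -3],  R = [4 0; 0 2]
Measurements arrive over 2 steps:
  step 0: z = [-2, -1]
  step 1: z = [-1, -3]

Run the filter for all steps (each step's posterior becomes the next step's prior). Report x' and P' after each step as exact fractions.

step 0: x' = [-240214/44659, -105547/44659, 22360/44659], P' = [3715555/178636 932445/89318 22885/178636; 932445/89318 250588/44659 13007/89318; 22885/178636 13007/89318 29555/178636]
step 1: x' = [5588548081/4720714106, 255044632/2360357053, 2875928681/4720714106], P' = [48327529553/9441428212 5873538302/2360357053 270993259/9441428212; 5873538302/2360357053 3735008791/2360357053 233856928/2360357053; 270993259/9441428212 233856928/2360357053 1552704137/9441428212]

step 0: x̄ = F·x = [-16, 11, -11]
step 0: P̄ = F·P·Fᵀ + Q = [55 0 40; 0 55 -8; 40 -8 47]
step 0: y = z − H·x̄ = [3, -72]
step 0: S = H·P̄·Hᵀ + R = [366 148; 148 1036]
step 0: K = P̄·Hᵀ·S⁻¹ = [-140/1207 -27215/178636; -368/1207 15443/89318; -199/1207 -29761/178636]
step 0: x' = x̄ + K·y = [-240214/44659, -105547/44659, 22360/44659]
step 0: P' = (I − K·H)·P̄ = [3715555/178636 932445/89318 22885/178636; 932445/89318 250588/44659 13007/89318; 22885/178636 13007/89318 29555/178636]
step 1: x̄ = F·x = [1677/629, -864656/44659, -518388/44659]
step 1: P̄ = F·P·Fᵀ + Q = [7147/629 -25622/629 -11800/629; -25622/629 15338521/44659 7417972/44659; -11800/629 7417972/44659 3884237/44659]
step 1: y = z − H·x̄ = [-3448202/44659, 159238/44659]
step 1: S = H·P̄·Hᵀ + R = [198317402/44659 -34180036/44659; -34180036/44659 10143156/44659]
step 1: K = P̄·Hᵀ·S⁻¹ = [32890210/2360357053 -1076101457/9441428212; -574512516/2360357053 447454248/2360357053; -391123411/2360357053 -1529125123/9441428212]
step 1: x' = x̄ + K·y = [5588548081/4720714106, 255044632/2360357053, 2875928681/4720714106]
step 1: P' = (I − K·H)·P̄ = [48327529553/9441428212 5873538302/2360357053 270993259/9441428212; 5873538302/2360357053 3735008791/2360357053 233856928/2360357053; 270993259/9441428212 233856928/2360357053 1552704137/9441428212]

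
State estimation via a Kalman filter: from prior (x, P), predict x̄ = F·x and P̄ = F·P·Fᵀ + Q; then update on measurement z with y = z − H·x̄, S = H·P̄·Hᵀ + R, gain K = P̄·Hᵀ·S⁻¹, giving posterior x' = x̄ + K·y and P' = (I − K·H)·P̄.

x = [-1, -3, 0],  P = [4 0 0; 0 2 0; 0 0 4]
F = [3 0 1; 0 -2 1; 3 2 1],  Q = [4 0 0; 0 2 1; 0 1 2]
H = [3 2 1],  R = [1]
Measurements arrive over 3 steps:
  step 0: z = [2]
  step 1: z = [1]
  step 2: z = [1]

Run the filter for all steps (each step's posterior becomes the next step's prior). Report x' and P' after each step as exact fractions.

step 0: x' = [-897/779, 4970/779, -139/19], P' = [1876/779 -3544/779 40/19; -3544/779 9537/779 -205/19; 40/19 -205/19 294/19]
step 1: x' = [643932/463319, -1278146/463319, 1069256/463319], P' = [2961646/1389957 -4013350/1389957 -207252/463319; -4013350/1389957 6750289/1389957 -374585/463319; -207252/463319 -374585/463319 1372988/463319]
step 2: x' = [-256128062/802726747, 560607143/802726747, 498603726/802726747], P' = [1390527182/802726747 -1779932180/802726747 -456029732/802726747; -1779932180/802726747 2998662437/802726747 -494271711/802726747; -456029732/802726747 -494271711/802726747 2364393800/802726747]

step 0: x̄ = F·x = [-3, 6, -9]
step 0: P̄ = F·P·Fᵀ + Q = [44 4 40; 4 14 -3; 40 -3 50]
step 0: y = z − H·x̄ = [8]
step 0: S = H·P̄·Hᵀ + R = [779]
step 0: K = P̄·Hᵀ·S⁻¹ = [180/779; 37/779; 4/19]
step 0: x' = x̄ + K·y = [-897/779, 4970/779, -139/19]
step 0: P' = (I − K·H)·P̄ = [1876/779 -3544/779 40/19; -3544/779 9537/779 -205/19; 40/19 -205/19 294/19]
step 1: x̄ = F·x = [-8390/779, -15639/779, 1550/779]
step 1: P̄ = F·P·Fᵀ + Q = [41894/779 55048/779 704/779; 55048/779 85380/779 869/779; 704/779 869/779 2336/779]
step 1: y = z − H·x̄ = [55677/779]
step 1: S = H·P̄·Hᵀ + R = [1389957/779]
step 1: K = P̄·Hᵀ·S⁻¹ = [236482/1389957; 336773/1389957; 2062/463319]
step 1: x' = x̄ + K·y = [643932/463319, -1278146/463319, 1069256/463319]
step 1: P' = (I − K·H)·P̄ = [2961646/1389957 -4013350/1389957 -207252/463319; -4013350/1389957 6750289/1389957 -374585/463319; -207252/463319 -374585/463319 1372988/463319]
step 2: x̄ = F·x = [3001052/463319, 3625548/463319, 444760/463319]
step 2: P̄ = F·P·Fᵀ + Q = [10867690/463319 9527102/463319 238544/463319; 9527102/463319 38395054/1389957 722597/1389957; 238544/463319 722597/1389957 4169092/1389957]
step 2: y = z − H·x̄ = [-16235693/463319]
step 2: S = H·P̄·Hᵀ + R = [802726747/1389957]
step 2: K = P̄·Hᵀ·S⁻¹ = [155687454/802726747; 163256623/802726747; 7761182/802726747]
step 2: x' = x̄ + K·y = [-256128062/802726747, 560607143/802726747, 498603726/802726747]
step 2: P' = (I − K·H)·P̄ = [1390527182/802726747 -1779932180/802726747 -456029732/802726747; -1779932180/802726747 2998662437/802726747 -494271711/802726747; -456029732/802726747 -494271711/802726747 2364393800/802726747]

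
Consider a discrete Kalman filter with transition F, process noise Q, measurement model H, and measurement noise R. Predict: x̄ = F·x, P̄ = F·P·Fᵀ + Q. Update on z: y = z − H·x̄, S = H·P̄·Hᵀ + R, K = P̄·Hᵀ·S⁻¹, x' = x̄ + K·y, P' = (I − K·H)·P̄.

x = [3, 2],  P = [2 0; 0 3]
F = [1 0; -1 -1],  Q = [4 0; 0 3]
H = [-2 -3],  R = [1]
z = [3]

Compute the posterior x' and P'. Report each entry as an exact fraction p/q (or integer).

x̄ = F·x = [3, -5]
P̄ = F·P·Fᵀ + Q = [6 -2; -2 8]
y = z − H·x̄ = [-6]
S = H·P̄·Hᵀ + R = [73]
K = P̄·Hᵀ·S⁻¹ = [-6/73; -20/73]
x' = x̄ + K·y = [255/73, -245/73]
P' = (I − K·H)·P̄ = [402/73 -266/73; -266/73 184/73]

x' = [255/73, -245/73]
P' = [402/73 -266/73; -266/73 184/73]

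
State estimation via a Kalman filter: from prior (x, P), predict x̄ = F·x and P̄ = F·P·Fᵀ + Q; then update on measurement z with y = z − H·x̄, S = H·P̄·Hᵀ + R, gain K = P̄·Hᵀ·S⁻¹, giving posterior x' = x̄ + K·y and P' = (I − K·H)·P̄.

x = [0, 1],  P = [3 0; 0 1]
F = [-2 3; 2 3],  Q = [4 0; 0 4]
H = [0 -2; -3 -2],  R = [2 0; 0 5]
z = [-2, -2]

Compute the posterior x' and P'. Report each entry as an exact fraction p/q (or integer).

x̄ = F·x = [3, 3]
P̄ = F·P·Fᵀ + Q = [25 -3; -3 25]
y = z − H·x̄ = [4, 13]
S = H·P̄·Hᵀ + R = [102 82; 82 294]
K = P̄·Hᵀ·S⁻¹ = [3711/11632 -3765/11632; -5669/11632 -41/11632]
x' = x̄ + K·y = [795/11632, 11687/11632]
P' = (I − K·H)·P̄ = [8749/11632 -3711/11632; -3711/11632 5669/11632]

x' = [795/11632, 11687/11632]
P' = [8749/11632 -3711/11632; -3711/11632 5669/11632]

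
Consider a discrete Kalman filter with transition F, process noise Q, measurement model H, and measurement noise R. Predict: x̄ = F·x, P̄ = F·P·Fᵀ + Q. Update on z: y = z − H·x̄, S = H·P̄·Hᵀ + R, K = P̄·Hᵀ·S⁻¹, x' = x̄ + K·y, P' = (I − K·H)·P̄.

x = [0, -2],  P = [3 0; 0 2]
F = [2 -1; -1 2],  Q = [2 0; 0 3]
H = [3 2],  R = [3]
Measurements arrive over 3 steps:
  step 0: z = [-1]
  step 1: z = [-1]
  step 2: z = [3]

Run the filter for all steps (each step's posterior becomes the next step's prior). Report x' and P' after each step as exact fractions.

step 0: x̄ = F·x = [2, -4]
step 0: P̄ = F·P·Fᵀ + Q = [16 -10; -10 14]
step 0: y = z − H·x̄ = [1]
step 0: S = H·P̄·Hᵀ + R = [83]
step 0: K = P̄·Hᵀ·S⁻¹ = [28/83; -2/83]
step 0: x' = x̄ + K·y = [194/83, -334/83]
step 0: P' = (I − K·H)·P̄ = [544/83 -774/83; -774/83 1158/83]
step 1: x̄ = F·x = [722/83, -862/83]
step 1: P̄ = F·P·Fᵀ + Q = [6596/83 -7274/83; -7274/83 8521/83]
step 1: y = z − H·x̄ = [-525/83]
step 1: S = H·P̄·Hᵀ + R = [6409/83]
step 1: K = P̄·Hᵀ·S⁻¹ = [5240/6409; -4780/6409]
step 1: x' = x̄ + K·y = [22606/6409, -36326/6409]
step 1: P' = (I − K·H)·P̄ = [178508/6409 -259902/6409; -259902/6409 382683/6409]
step 2: x̄ = F·x = [81538/6409, -95258/6409]
step 2: P̄ = F·P·Fᵀ + Q = [2149141/6409 -2421892/6409; -2421892/6409 2768075/6409]
step 2: y = z − H·x̄ = [-34871/6409]
step 2: S = H·P̄·Hᵀ + R = [1371092/6409]
step 2: K = P̄·Hᵀ·S⁻¹ = [1603639/1371092; -864763/685546]
step 2: x' = x̄ + K·y = [8718303/1371092, -5484255/685546]
step 2: P' = (I − K·H)·P̄ = [58513339/1371092 -42682275/685546; -42682275/685546 31363134/342773]

step 0: x' = [194/83, -334/83], P' = [544/83 -774/83; -774/83 1158/83]
step 1: x' = [22606/6409, -36326/6409], P' = [178508/6409 -259902/6409; -259902/6409 382683/6409]
step 2: x' = [8718303/1371092, -5484255/685546], P' = [58513339/1371092 -42682275/685546; -42682275/685546 31363134/342773]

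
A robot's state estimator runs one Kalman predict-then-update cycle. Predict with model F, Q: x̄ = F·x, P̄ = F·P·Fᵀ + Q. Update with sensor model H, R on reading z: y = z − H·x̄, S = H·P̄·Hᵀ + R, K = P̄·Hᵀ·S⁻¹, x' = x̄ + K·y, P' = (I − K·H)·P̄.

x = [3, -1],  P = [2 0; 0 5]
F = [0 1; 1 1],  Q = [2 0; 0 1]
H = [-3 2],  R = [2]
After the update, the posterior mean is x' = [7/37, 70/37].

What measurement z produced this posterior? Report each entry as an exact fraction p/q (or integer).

x̄ = F·x = [-1, 2]
P̄ = F·P·Fᵀ + Q = [7 5; 5 8]
S = H·P̄·Hᵀ + R = [37]
K = P̄·Hᵀ·S⁻¹ = [-11/37; 1/37]
x' − x̄ = [44/37, -4/37] = K·y
y = (KᵀK)⁻¹·Kᵀ·(x' − x̄) = [-4]
z = y + H·x̄ = [-4] + [7] = [3]

z = [3]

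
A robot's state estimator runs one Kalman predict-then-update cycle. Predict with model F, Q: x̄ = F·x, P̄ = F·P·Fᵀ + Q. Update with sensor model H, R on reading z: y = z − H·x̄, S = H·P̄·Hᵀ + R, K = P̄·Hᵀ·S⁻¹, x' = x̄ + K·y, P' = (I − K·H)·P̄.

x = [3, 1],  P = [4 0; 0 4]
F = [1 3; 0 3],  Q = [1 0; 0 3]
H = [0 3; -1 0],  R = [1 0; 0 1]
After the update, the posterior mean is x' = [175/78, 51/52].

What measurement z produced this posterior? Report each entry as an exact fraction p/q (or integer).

x̄ = F·x = [6, 3]
P̄ = F·P·Fᵀ + Q = [41 36; 36 39]
S = H·P̄·Hᵀ + R = [352 -108; -108 42]
K = P̄·Hᵀ·S⁻¹ = [9/260 -173/195; 171/520 -3/260]
x' − x̄ = [-293/78, -105/52] = K·y
y = (KᵀK)⁻¹·Kᵀ·(x' − x̄) = [-6, 4]
z = y + H·x̄ = [-6, 4] + [9, -6] = [3, -2]

z = [3, -2]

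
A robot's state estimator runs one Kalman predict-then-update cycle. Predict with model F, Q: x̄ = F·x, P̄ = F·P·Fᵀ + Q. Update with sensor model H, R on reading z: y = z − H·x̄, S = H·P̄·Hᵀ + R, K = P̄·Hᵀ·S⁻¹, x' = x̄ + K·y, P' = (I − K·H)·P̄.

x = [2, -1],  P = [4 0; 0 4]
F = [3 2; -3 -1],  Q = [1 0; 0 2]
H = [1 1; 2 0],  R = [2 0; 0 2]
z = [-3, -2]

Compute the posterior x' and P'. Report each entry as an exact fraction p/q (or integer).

x' = [-86/89, -1381/801]
P' = [44/89 -42/89; -42/89 1534/801]

x̄ = F·x = [4, -5]
P̄ = F·P·Fᵀ + Q = [53 -44; -44 42]
y = z − H·x̄ = [-2, -10]
S = H·P̄·Hᵀ + R = [9 18; 18 214]
K = P̄·Hᵀ·S⁻¹ = [1/89 44/89; 578/801 -42/89]
x' = x̄ + K·y = [-86/89, -1381/801]
P' = (I − K·H)·P̄ = [44/89 -42/89; -42/89 1534/801]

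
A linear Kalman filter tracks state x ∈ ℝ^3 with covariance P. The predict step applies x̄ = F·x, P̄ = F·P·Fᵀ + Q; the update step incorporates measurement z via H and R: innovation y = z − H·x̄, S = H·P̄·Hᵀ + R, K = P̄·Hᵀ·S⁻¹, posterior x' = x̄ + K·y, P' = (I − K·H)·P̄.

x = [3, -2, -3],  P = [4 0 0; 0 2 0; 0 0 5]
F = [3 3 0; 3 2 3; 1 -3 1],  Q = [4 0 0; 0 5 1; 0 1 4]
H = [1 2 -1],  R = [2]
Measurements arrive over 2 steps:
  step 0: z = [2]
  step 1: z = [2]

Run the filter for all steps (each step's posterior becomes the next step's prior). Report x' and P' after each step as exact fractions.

step 0: x' = [3901/607, 432/607, 3577/607], P' = [9606/607 -6064/607 -2842/607; -6064/607 8658/607 10812/607; -2842/607 10812/607 18792/607]
step 1: x' = [7560560/924883, 7899659/1849766, 13558254/924883], P' = [21028214/924883 9444263/924883 39631934/924883; 9444263/924883 24424947/1849766 33135465/924883; 39631934/924883 33135465/924883 105999120/924883]

step 0: x̄ = F·x = [3, -4, 6]
step 0: P̄ = F·P·Fᵀ + Q = [58 48 -6; 48 94 16; -6 16 31]
step 0: y = z − H·x̄ = [13]
step 0: S = H·P̄·Hᵀ + R = [607]
step 0: K = P̄·Hᵀ·S⁻¹ = [160/607; 220/607; -5/607]
step 0: x' = x̄ + K·y = [3901/607, 432/607, 3577/607]
step 0: P' = (I − K·H)·P̄ = [9606/607 -6064/607 -2842/607; -6064/607 8658/607 10812/607; -2842/607 10812/607 18792/607]
step 1: x̄ = F·x = [12999/607, 23298/607, 6182/607]
step 1: P̄ = F·P·Fᵀ + Q = [57652/607 119172/607 11190/607; 119172/607 299069/607 -16435/607; 11190/607 -16435/607 74576/607]
step 1: y = z − H·x̄ = [-52199/607]
step 1: S = H·P̄·Hᵀ + R = [1849766/607]
step 1: K = P̄·Hᵀ·S⁻¹ = [142403/924883; 733745/1849766; -48128/924883]
step 1: x' = x̄ + K·y = [7560560/924883, 7899659/1849766, 13558254/924883]
step 1: P' = (I − K·H)·P̄ = [21028214/924883 9444263/924883 39631934/924883; 9444263/924883 24424947/1849766 33135465/924883; 39631934/924883 33135465/924883 105999120/924883]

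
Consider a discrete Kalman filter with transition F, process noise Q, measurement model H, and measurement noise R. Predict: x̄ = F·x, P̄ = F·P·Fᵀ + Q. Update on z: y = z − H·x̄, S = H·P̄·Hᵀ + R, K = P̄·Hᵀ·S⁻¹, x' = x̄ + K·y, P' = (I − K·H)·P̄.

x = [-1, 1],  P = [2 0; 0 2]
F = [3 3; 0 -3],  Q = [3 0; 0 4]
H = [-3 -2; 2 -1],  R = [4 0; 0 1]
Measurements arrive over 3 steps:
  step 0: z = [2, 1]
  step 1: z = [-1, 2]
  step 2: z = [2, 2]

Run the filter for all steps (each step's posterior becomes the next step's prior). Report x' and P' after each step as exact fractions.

step 0: x̄ = F·x = [0, -3]
step 0: P̄ = F·P·Fᵀ + Q = [39 -18; -18 22]
step 0: y = z − H·x̄ = [-4, -2]
step 0: S = H·P̄·Hᵀ + R = [227 -172; -172 251]
step 0: K = P̄·Hᵀ·S⁻¹ = [-1273/9131 2620/9131; -7466/27393 -11446/27393]
step 0: x' = x̄ + K·y = [-148/9131, -29423/27393]
step 0: P' = (I − K·H)·P̄ = [1476/9131 332/9131; 332/9131 13438/27393]
step 1: x̄ = F·x = [-29867/9131, 29423/9131]
step 1: P̄ = F·P·Fᵀ + Q = [86967/9131 -43302/9131; -43302/9131 76838/9131]
step 1: y = z − H·x̄ = [-39886/9131, 107419/9131]
step 1: S = H·P̄·Hᵀ + R = [606955/9131 -324824/9131; -324824/9131 607045/9131]
step 1: K = P̄·Hᵀ·S⁻¹ = [-1286557/9598743 144556/505197; -7394518/28796229 -616310/1515591]
step 1: x' = x̄ + K·y = [6534127/9598743, -12666245/28796229]
step 1: P' = (I − K·H)·P̄ = [506636/3199581 293252/9598743; 293252/9598743 13469402/28796229]
step 2: x̄ = F·x = [6936136/9598743, 12666245/9598743]
step 2: P̄ = F·P·Fᵀ + Q = [29387381/3199581 -14349158/3199581; -14349158/3199581 26267726/3199581]
step 2: y = z − H·x̄ = [65338384/9598743, 1999051/1066527]
step 2: S = H·P̄·Hᵀ + R = [210165761/3199581 -12159964/355509; -12159964/355509 2523623/39501]
step 2: K = P̄·Hᵀ·S⁻¹ = [-1297841401/9683664307 2769250828/9683664307; -2486243126/9683664307 -3934996890/9683664307]
step 2: x' = x̄ + K·y = [3353690740/9683664307, -34563206459/29050992921]
step 2: P' = (I − K·H)·P̄ = [1532838180/9683664307 296425532/9683664307; 296425532/9683664307 4527847954/9683664307]

step 0: x' = [-148/9131, -29423/27393], P' = [1476/9131 332/9131; 332/9131 13438/27393]
step 1: x' = [6534127/9598743, -12666245/28796229], P' = [506636/3199581 293252/9598743; 293252/9598743 13469402/28796229]
step 2: x' = [3353690740/9683664307, -34563206459/29050992921], P' = [1532838180/9683664307 296425532/9683664307; 296425532/9683664307 4527847954/9683664307]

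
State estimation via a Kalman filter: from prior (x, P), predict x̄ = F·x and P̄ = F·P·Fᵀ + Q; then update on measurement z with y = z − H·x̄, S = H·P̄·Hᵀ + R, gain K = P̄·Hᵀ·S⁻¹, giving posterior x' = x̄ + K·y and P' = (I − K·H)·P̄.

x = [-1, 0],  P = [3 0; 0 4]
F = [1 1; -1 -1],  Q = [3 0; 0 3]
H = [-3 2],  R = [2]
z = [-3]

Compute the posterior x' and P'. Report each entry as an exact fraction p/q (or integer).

x̄ = F·x = [-1, 1]
P̄ = F·P·Fᵀ + Q = [10 -7; -7 10]
y = z − H·x̄ = [-8]
S = H·P̄·Hᵀ + R = [216]
K = P̄·Hᵀ·S⁻¹ = [-11/54; 41/216]
x' = x̄ + K·y = [17/27, -14/27]
P' = (I − K·H)·P̄ = [28/27 73/54; 73/54 479/216]

x' = [17/27, -14/27]
P' = [28/27 73/54; 73/54 479/216]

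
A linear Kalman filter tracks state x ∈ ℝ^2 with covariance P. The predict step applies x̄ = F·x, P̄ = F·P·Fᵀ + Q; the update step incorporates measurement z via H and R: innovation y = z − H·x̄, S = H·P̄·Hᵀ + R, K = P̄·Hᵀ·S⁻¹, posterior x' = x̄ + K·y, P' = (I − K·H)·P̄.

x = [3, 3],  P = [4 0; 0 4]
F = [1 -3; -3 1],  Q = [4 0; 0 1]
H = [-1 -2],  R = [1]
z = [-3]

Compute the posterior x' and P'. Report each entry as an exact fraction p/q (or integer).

x̄ = F·x = [-6, -6]
P̄ = F·P·Fᵀ + Q = [44 -24; -24 41]
y = z − H·x̄ = [-21]
S = H·P̄·Hᵀ + R = [113]
K = P̄·Hᵀ·S⁻¹ = [4/113; -58/113]
x' = x̄ + K·y = [-762/113, 540/113]
P' = (I − K·H)·P̄ = [4956/113 -2480/113; -2480/113 1269/113]

x' = [-762/113, 540/113]
P' = [4956/113 -2480/113; -2480/113 1269/113]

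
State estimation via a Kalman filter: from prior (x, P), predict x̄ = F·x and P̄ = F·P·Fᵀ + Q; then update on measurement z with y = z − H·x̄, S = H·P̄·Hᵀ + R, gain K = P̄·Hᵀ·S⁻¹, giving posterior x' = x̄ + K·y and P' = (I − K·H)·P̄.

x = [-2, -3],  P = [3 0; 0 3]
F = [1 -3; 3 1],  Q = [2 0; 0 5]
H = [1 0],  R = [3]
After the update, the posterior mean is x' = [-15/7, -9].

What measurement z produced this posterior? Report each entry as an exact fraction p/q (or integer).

x̄ = F·x = [7, -9]
P̄ = F·P·Fᵀ + Q = [32 0; 0 35]
S = H·P̄·Hᵀ + R = [35]
K = P̄·Hᵀ·S⁻¹ = [32/35; 0]
x' − x̄ = [-64/7, 0] = K·y
y = (KᵀK)⁻¹·Kᵀ·(x' − x̄) = [-10]
z = y + H·x̄ = [-10] + [7] = [-3]

z = [-3]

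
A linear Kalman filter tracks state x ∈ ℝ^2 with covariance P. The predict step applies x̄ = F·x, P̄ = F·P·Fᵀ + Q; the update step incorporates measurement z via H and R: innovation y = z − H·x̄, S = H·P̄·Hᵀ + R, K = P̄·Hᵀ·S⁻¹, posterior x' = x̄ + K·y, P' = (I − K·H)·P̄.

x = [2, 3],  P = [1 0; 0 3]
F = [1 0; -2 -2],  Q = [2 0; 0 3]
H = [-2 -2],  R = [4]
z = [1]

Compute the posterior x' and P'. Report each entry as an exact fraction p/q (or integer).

x' = [91/38, -125/38]
P' = [56/19 -55/19; -55/19 72/19]

x̄ = F·x = [2, -10]
P̄ = F·P·Fᵀ + Q = [3 -2; -2 19]
y = z − H·x̄ = [-15]
S = H·P̄·Hᵀ + R = [76]
K = P̄·Hᵀ·S⁻¹ = [-1/38; -17/38]
x' = x̄ + K·y = [91/38, -125/38]
P' = (I − K·H)·P̄ = [56/19 -55/19; -55/19 72/19]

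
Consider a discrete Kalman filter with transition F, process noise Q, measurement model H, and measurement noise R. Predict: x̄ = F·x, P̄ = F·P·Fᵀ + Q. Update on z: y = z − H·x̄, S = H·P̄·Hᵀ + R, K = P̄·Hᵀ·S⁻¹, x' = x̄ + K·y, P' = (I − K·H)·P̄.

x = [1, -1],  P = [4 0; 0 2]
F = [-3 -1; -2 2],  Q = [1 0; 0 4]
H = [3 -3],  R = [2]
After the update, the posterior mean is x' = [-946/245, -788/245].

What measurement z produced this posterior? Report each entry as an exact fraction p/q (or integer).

x̄ = F·x = [-2, -4]
P̄ = F·P·Fᵀ + Q = [39 20; 20 28]
S = H·P̄·Hᵀ + R = [245]
K = P̄·Hᵀ·S⁻¹ = [57/245; -24/245]
x' − x̄ = [-456/245, 192/245] = K·y
y = (KᵀK)⁻¹·Kᵀ·(x' − x̄) = [-8]
z = y + H·x̄ = [-8] + [6] = [-2]

z = [-2]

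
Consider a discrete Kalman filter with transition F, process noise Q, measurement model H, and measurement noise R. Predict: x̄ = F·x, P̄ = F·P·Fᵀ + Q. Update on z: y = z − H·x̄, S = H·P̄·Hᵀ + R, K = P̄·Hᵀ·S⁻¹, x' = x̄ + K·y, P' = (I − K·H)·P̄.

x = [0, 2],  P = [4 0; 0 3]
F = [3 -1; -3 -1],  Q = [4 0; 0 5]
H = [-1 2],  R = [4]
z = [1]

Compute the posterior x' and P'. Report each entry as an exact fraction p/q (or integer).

x' = [-1037/355, -347/355]
P' = [3384/355 1474/355; 1474/355 979/355]

x̄ = F·x = [-2, -2]
P̄ = F·P·Fᵀ + Q = [43 -33; -33 44]
y = z − H·x̄ = [3]
S = H·P̄·Hᵀ + R = [355]
K = P̄·Hᵀ·S⁻¹ = [-109/355; 121/355]
x' = x̄ + K·y = [-1037/355, -347/355]
P' = (I − K·H)·P̄ = [3384/355 1474/355; 1474/355 979/355]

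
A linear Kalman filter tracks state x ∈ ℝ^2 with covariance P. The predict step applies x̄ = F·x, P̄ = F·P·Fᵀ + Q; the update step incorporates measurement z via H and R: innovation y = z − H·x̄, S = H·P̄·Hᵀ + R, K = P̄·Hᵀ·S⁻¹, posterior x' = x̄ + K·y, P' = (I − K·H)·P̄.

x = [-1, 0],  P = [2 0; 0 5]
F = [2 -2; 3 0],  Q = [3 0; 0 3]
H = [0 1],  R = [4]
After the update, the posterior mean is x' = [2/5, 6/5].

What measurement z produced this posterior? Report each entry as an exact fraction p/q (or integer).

x̄ = F·x = [-2, -3]
P̄ = F·P·Fᵀ + Q = [31 12; 12 21]
S = H·P̄·Hᵀ + R = [25]
K = P̄·Hᵀ·S⁻¹ = [12/25; 21/25]
x' − x̄ = [12/5, 21/5] = K·y
y = (KᵀK)⁻¹·Kᵀ·(x' − x̄) = [5]
z = y + H·x̄ = [5] + [-3] = [2]

z = [2]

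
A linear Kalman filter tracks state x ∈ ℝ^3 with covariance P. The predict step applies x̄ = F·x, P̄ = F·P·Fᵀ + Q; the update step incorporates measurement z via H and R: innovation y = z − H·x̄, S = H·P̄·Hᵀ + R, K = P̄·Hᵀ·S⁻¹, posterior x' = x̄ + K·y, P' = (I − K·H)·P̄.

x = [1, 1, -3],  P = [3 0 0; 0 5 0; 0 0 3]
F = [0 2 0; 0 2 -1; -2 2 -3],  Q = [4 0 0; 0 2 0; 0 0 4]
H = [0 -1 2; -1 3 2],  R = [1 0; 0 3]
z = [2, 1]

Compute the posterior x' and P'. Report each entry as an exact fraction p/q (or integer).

x' = [-58582/31095, -2308/3455, 4040/6219]
P' = [379688/31095 11332/3455 9428/6219; 11332/3455 3867/3455 283/691; 9428/6219 283/691 2329/6219]

x̄ = F·x = [2, 5, 9]
P̄ = F·P·Fᵀ + Q = [24 20 20; 20 25 29; 20 29 63]
y = z − H·x̄ = [-11, -30]
S = H·P̄·Hᵀ + R = [162 273; 273 652]
K = P̄·Hᵀ·S⁻¹ = [-7708/31095 2284/10365; -1037/3455 1033/3455; 2111/6219 319/2073]
x' = x̄ + K·y = [-58582/31095, -2308/3455, 4040/6219]
P' = (I − K·H)·P̄ = [379688/31095 11332/3455 9428/6219; 11332/3455 3867/3455 283/691; 9428/6219 283/691 2329/6219]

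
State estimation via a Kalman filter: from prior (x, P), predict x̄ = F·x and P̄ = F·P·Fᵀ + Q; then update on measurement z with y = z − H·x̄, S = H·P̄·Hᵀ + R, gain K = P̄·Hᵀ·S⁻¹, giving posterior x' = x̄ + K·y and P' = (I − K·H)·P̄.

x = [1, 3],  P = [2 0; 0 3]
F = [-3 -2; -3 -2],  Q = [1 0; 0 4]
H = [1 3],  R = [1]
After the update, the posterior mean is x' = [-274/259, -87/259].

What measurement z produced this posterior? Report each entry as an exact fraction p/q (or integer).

z = [-2]

x̄ = F·x = [-9, -9]
P̄ = F·P·Fᵀ + Q = [31 30; 30 34]
S = H·P̄·Hᵀ + R = [518]
K = P̄·Hᵀ·S⁻¹ = [121/518; 66/259]
x' − x̄ = [2057/259, 2244/259] = K·y
y = (KᵀK)⁻¹·Kᵀ·(x' − x̄) = [34]
z = y + H·x̄ = [34] + [-36] = [-2]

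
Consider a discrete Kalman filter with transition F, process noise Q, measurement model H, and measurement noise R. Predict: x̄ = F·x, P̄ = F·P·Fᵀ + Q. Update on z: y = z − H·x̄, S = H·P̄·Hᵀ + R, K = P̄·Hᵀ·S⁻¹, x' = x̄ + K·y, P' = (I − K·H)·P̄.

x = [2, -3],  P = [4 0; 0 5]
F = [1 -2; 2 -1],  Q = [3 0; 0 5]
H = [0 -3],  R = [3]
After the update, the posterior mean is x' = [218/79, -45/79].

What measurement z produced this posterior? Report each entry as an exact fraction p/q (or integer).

z = [2]

x̄ = F·x = [8, 7]
P̄ = F·P·Fᵀ + Q = [27 18; 18 26]
S = H·P̄·Hᵀ + R = [237]
K = P̄·Hᵀ·S⁻¹ = [-18/79; -26/79]
x' − x̄ = [-414/79, -598/79] = K·y
y = (KᵀK)⁻¹·Kᵀ·(x' − x̄) = [23]
z = y + H·x̄ = [23] + [-21] = [2]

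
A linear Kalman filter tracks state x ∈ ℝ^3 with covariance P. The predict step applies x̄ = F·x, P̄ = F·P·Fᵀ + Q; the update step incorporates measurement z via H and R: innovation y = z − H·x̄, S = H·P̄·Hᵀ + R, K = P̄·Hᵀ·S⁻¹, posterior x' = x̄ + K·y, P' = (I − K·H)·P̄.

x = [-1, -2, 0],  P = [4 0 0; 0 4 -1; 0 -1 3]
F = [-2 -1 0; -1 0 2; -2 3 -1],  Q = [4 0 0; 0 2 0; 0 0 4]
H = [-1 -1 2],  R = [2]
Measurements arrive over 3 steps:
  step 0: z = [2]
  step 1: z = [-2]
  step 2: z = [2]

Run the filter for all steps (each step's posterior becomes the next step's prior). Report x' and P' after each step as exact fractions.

step 0: x' = [223/82, -53/82, 653/328], P' = [886/41 284/41 1163/82; 284/41 576/41 851/82; 1163/82 851/82 4159/328]
step 1: x' = [-9999/2180, 85461/30520, -117731/61040], P' = [71997/545 -30539/1090 113489/2180; -30539/1090 191521/15260 -232471/30520; 113489/2180 -232471/30520 1390761/61040]
step 2: x' = [-190409679/36179945, -7631096/7235989, -77646317/36179945], P' = [2673448802/36179945 -85718428/7235989 1136507016/36179945; -85718428/7235989 62003344/7235989 -11425893/7235989; 1136507016/36179945 -11425893/7235989 565881953/36179945]

step 0: x̄ = F·x = [4, 1, -4]
step 0: P̄ = F·P·Fᵀ + Q = [24 10 3; 10 18 -4; 3 -4 65]
step 0: y = z − H·x̄ = [15]
step 0: S = H·P̄·Hᵀ + R = [328]
step 0: K = P̄·Hᵀ·S⁻¹ = [-7/82; -9/82; 131/328]
step 0: x' = x̄ + K·y = [223/82, -53/82, 653/328]
step 0: P' = (I − K·H)·P̄ = [886/41 284/41 1163/82; 284/41 576/41 851/82; 1163/82 851/82 4159/328]
step 1: x̄ = F·x = [-393/82, 207/164, -3073/328]
step 1: P̄ = F·P·Fᵀ + Q = [5420/41 -1121/41 4537/82; -1121/41 1443/82 2755/164; 4537/82 2755/164 46215/328]
step 1: y = z − H·x̄ = [1083/82]
step 1: S = H·P̄·Hᵀ + R = [15260/41]
step 1: K = P̄·Hᵀ·S⁻¹ = [17/1090; 1777/15260; 17193/30520]
step 1: x' = x̄ + K·y = [-9999/2180, 85461/30520, -117731/61040]
step 1: P' = (I − K·H)·P̄ = [71997/545 -30539/1090 113489/2180; -30539/1090 191521/15260 -232471/30520; 113489/2180 -232471/30520 1390761/61040]
step 2: x̄ = F·x = [194511/30520, 4451/6104, 170063/8720]
step 2: P̄ = F·P·Fᵀ + Q = [6606041/15260 131813/3052 3049113/4360; 131813/3052 51901/3052 87909/872; 3049113/4360 87909/872 10972423/8720]
step 2: y = z − H·x̄ = [-182527/6104]
step 2: S = H·P̄·Hᵀ + R = [7235989/3052]
step 2: K = P̄·Hᵀ·S⁻¹ = [2815737/7235989; 431649/7235989; 10477271/14471978]
step 2: x' = x̄ + K·y = [-190409679/36179945, -7631096/7235989, -77646317/36179945]
step 2: P' = (I − K·H)·P̄ = [2673448802/36179945 -85718428/7235989 1136507016/36179945; -85718428/7235989 62003344/7235989 -11425893/7235989; 1136507016/36179945 -11425893/7235989 565881953/36179945]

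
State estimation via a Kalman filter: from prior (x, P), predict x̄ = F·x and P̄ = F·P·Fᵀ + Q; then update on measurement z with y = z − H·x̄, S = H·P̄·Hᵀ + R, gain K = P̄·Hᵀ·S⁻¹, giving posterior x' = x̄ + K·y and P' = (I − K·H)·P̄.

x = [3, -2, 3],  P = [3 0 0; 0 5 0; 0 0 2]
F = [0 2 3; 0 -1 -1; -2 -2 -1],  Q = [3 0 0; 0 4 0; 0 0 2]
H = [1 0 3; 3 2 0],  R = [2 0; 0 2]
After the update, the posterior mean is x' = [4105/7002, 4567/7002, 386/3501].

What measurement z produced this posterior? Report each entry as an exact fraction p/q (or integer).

x̄ = F·x = [5, -1, -5]
P̄ = F·P·Fᵀ + Q = [41 -16 -26; -16 11 12; -26 12 36]
S = H·P̄·Hᵀ + R = [211 -71; -71 223]
K = P̄·Hᵀ·S⁻¹ = [-895/21006 8287/21006; 1307/21006 -2033/21006; 3613/10503 -1393/10503]
x' − x̄ = [-30905/7002, 11569/7002, 17891/3501] = K·y
y = (KᵀK)⁻¹·Kᵀ·(x' − x̄) = [11, -10]
z = y + H·x̄ = [11, -10] + [-10, 13] = [1, 3]

z = [1, 3]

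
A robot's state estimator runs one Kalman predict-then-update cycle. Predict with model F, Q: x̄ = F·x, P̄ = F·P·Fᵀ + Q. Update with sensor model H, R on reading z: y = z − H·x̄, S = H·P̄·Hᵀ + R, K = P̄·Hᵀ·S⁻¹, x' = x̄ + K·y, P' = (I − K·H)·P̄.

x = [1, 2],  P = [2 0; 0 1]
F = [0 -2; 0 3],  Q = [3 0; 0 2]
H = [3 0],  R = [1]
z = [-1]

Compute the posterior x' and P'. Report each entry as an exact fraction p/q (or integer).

x̄ = F·x = [-4, 6]
P̄ = F·P·Fᵀ + Q = [7 -6; -6 11]
y = z − H·x̄ = [11]
S = H·P̄·Hᵀ + R = [64]
K = P̄·Hᵀ·S⁻¹ = [21/64; -9/32]
x' = x̄ + K·y = [-25/64, 93/32]
P' = (I − K·H)·P̄ = [7/64 -3/32; -3/32 95/16]

x' = [-25/64, 93/32]
P' = [7/64 -3/32; -3/32 95/16]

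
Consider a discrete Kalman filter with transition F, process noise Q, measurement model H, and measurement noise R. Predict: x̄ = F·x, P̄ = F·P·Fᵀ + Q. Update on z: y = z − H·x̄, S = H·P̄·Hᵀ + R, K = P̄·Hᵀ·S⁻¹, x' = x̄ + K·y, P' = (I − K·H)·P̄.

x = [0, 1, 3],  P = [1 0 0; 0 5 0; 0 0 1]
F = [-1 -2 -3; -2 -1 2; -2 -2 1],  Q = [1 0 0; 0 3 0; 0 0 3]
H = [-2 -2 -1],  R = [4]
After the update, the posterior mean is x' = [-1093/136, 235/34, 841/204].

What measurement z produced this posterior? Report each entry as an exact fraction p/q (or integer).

z = [-2]

x̄ = F·x = [-11, 5, 1]
P̄ = F·P·Fᵀ + Q = [31 6 19; 6 16 16; 19 16 28]
S = H·P̄·Hᵀ + R = [408]
K = P̄·Hᵀ·S⁻¹ = [-31/136; -5/34; -49/204]
x' − x̄ = [403/136, 65/34, 637/204] = K·y
y = (KᵀK)⁻¹·Kᵀ·(x' − x̄) = [-13]
z = y + H·x̄ = [-13] + [11] = [-2]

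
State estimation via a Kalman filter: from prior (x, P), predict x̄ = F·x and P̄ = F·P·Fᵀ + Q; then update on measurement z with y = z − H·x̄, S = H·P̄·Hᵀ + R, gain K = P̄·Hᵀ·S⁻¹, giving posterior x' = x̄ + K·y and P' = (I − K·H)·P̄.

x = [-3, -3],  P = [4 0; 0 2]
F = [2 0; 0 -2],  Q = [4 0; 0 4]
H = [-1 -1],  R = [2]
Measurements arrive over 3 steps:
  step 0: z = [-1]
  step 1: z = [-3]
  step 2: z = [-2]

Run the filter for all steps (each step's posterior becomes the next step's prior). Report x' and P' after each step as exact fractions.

step 0: x' = [-92/17, 108/17], P' = [140/17 -120/17; -120/17 132/17]
step 1: x' = [2694/1109, 182/1109], P' = [4860/1109 -3752/1109; -3752/1109 4828/1109]
step 2: x' = [144800/39929, -62136/39929], P' = [177964/39929 -139080/39929; -139080/39929 177836/39929]

step 0: x̄ = F·x = [-6, 6]
step 0: P̄ = F·P·Fᵀ + Q = [20 0; 0 12]
step 0: y = z − H·x̄ = [-1]
step 0: S = H·P̄·Hᵀ + R = [34]
step 0: K = P̄·Hᵀ·S⁻¹ = [-10/17; -6/17]
step 0: x' = x̄ + K·y = [-92/17, 108/17]
step 0: P' = (I − K·H)·P̄ = [140/17 -120/17; -120/17 132/17]
step 1: x̄ = F·x = [-184/17, -216/17]
step 1: P̄ = F·P·Fᵀ + Q = [628/17 480/17; 480/17 596/17]
step 1: y = z − H·x̄ = [-451/17]
step 1: S = H·P̄·Hᵀ + R = [2218/17]
step 1: K = P̄·Hᵀ·S⁻¹ = [-554/1109; -538/1109]
step 1: x' = x̄ + K·y = [2694/1109, 182/1109]
step 1: P' = (I − K·H)·P̄ = [4860/1109 -3752/1109; -3752/1109 4828/1109]
step 2: x̄ = F·x = [5388/1109, -364/1109]
step 2: P̄ = F·P·Fᵀ + Q = [23876/1109 15008/1109; 15008/1109 23748/1109]
step 2: y = z − H·x̄ = [2806/1109]
step 2: S = H·P̄·Hᵀ + R = [79858/1109]
step 2: K = P̄·Hᵀ·S⁻¹ = [-19442/39929; -19378/39929]
step 2: x' = x̄ + K·y = [144800/39929, -62136/39929]
step 2: P' = (I − K·H)·P̄ = [177964/39929 -139080/39929; -139080/39929 177836/39929]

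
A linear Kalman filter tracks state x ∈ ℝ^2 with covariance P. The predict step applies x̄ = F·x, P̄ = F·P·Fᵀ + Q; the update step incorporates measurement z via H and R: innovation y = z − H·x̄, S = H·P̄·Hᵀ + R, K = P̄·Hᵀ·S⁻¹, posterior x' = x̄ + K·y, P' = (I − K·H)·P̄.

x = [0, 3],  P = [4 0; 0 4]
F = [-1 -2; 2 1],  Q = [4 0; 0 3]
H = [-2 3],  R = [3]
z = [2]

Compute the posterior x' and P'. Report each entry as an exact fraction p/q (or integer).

x̄ = F·x = [-6, 3]
P̄ = F·P·Fᵀ + Q = [24 -16; -16 23]
y = z − H·x̄ = [-19]
S = H·P̄·Hᵀ + R = [498]
K = P̄·Hᵀ·S⁻¹ = [-16/83; 101/498]
x' = x̄ + K·y = [-194/83, -425/498]
P' = (I − K·H)·P̄ = [456/83 288/83; 288/83 1253/498]

x' = [-194/83, -425/498]
P' = [456/83 288/83; 288/83 1253/498]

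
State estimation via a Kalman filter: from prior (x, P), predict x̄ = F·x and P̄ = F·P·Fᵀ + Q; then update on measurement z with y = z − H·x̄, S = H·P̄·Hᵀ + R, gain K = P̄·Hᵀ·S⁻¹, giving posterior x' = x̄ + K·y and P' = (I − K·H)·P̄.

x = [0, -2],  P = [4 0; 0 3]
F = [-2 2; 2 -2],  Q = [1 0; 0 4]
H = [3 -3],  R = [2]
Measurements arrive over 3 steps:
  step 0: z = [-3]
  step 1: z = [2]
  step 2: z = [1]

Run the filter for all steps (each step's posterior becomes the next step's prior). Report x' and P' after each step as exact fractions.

step 0: x' = [-629/1055, 88/211], P' = [1354/1055 248/211; 248/211 272/211]
step 1: x' = [79564/83281, 16898/83281], P' = [84082/83281 78228/83281; 78228/83281 90412/83281]
step 2: x' = [-2951873/6511679, -4565584/6511679], P' = [6555822/6511679 6100652/6511679; 6100652/6511679 7055508/6511679]

step 0: x̄ = F·x = [-4, 4]
step 0: P̄ = F·P·Fᵀ + Q = [29 -28; -28 32]
step 0: y = z − H·x̄ = [21]
step 0: S = H·P̄·Hᵀ + R = [1055]
step 0: K = P̄·Hᵀ·S⁻¹ = [171/1055; -36/211]
step 0: x' = x̄ + K·y = [-629/1055, 88/211]
step 0: P' = (I − K·H)·P̄ = [1354/1055 248/211; 248/211 272/211]
step 1: x̄ = F·x = [2138/1055, -2138/1055]
step 1: P̄ = F·P·Fᵀ + Q = [1991/1055 -936/1055; -936/1055 5156/1055]
step 1: y = z − H·x̄ = [-10718/1055]
step 1: S = H·P̄·Hᵀ + R = [83281/1055]
step 1: K = P̄·Hᵀ·S⁻¹ = [8781/83281; -18276/83281]
step 1: x' = x̄ + K·y = [79564/83281, 16898/83281]
step 1: P' = (I − K·H)·P̄ = [84082/83281 78228/83281; 78228/83281 90412/83281]
step 2: x̄ = F·x = [-125332/83281, 125332/83281]
step 2: P̄ = F·P·Fᵀ + Q = [155433/83281 -72152/83281; -72152/83281 405276/83281]
step 2: y = z − H·x̄ = [835273/83281]
step 2: S = H·P̄·Hᵀ + R = [6511679/83281]
step 2: K = P̄·Hᵀ·S⁻¹ = [682755/6511679; -1432284/6511679]
step 2: x' = x̄ + K·y = [-2951873/6511679, -4565584/6511679]
step 2: P' = (I − K·H)·P̄ = [6555822/6511679 6100652/6511679; 6100652/6511679 7055508/6511679]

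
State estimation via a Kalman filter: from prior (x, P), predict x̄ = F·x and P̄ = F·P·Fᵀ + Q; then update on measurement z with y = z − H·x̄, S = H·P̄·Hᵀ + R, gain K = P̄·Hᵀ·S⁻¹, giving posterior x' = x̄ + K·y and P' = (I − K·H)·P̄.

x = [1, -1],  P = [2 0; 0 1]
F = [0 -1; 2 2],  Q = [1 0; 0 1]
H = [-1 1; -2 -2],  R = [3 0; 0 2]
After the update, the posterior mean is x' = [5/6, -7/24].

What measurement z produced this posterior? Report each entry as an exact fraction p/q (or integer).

z = [-1, -1]

x̄ = F·x = [1, 0]
P̄ = F·P·Fᵀ + Q = [2 -2; -2 13]
S = H·P̄·Hᵀ + R = [22 -22; -22 46]
K = P̄·Hᵀ·S⁻¹ = [-23/66 -1/6; 103/264 -7/24]
x' − x̄ = [-1/6, -7/24] = K·y
y = (KᵀK)⁻¹·Kᵀ·(x' − x̄) = [0, 1]
z = y + H·x̄ = [0, 1] + [-1, -2] = [-1, -1]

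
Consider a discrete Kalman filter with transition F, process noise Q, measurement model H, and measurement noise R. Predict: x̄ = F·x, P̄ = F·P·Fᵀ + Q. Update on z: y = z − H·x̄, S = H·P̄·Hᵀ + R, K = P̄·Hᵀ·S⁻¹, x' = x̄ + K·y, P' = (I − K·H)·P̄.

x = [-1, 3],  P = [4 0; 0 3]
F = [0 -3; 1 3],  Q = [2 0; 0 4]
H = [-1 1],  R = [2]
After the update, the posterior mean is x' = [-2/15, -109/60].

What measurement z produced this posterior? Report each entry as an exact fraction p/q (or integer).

z = [-2]

x̄ = F·x = [-9, 8]
P̄ = F·P·Fᵀ + Q = [29 -27; -27 35]
S = H·P̄·Hᵀ + R = [120]
K = P̄·Hᵀ·S⁻¹ = [-7/15; 31/60]
x' − x̄ = [133/15, -589/60] = K·y
y = (KᵀK)⁻¹·Kᵀ·(x' − x̄) = [-19]
z = y + H·x̄ = [-19] + [17] = [-2]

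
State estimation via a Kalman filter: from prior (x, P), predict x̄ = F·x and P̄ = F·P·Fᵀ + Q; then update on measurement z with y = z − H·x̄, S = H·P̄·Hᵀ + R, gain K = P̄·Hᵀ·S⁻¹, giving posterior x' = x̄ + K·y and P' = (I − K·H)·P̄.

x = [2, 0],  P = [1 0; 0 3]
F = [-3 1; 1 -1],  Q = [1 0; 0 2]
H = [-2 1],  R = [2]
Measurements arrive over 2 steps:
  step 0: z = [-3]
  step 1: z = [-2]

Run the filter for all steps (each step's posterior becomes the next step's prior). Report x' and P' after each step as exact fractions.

step 0: x̄ = F·x = [-6, 2]
step 0: P̄ = F·P·Fᵀ + Q = [13 -6; -6 6]
step 0: y = z − H·x̄ = [-17]
step 0: S = H·P̄·Hᵀ + R = [84]
step 0: K = P̄·Hᵀ·S⁻¹ = [-8/21; 3/14]
step 0: x' = x̄ + K·y = [10/21, -23/14]
step 0: P' = (I − K·H)·P̄ = [17/21 6/7; 6/7 15/7]
step 1: x̄ = F·x = [-43/14, 89/42]
step 1: P̄ = F·P·Fᵀ + Q = [37/7 -8/7; -8/7 68/21]
step 1: y = z − H·x̄ = [-431/42]
step 1: S = H·P̄·Hᵀ + R = [650/21]
step 1: K = P̄·Hᵀ·S⁻¹ = [-123/325; 58/325]
step 1: x' = x̄ + K·y = [264/325, 187/650]
step 1: P' = (I − K·H)·P̄ = [277/325 308/325; 308/325 732/325]

step 0: x' = [10/21, -23/14], P' = [17/21 6/7; 6/7 15/7]
step 1: x' = [264/325, 187/650], P' = [277/325 308/325; 308/325 732/325]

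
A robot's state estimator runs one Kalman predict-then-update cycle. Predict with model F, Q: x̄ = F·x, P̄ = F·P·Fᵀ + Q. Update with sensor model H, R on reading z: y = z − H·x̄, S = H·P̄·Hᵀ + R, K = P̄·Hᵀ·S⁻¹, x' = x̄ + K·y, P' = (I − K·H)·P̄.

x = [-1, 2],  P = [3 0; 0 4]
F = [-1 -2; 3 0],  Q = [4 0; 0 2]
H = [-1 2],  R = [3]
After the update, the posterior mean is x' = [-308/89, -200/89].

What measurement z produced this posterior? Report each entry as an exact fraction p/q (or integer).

z = [-1]

x̄ = F·x = [-3, -3]
P̄ = F·P·Fᵀ + Q = [23 -9; -9 29]
S = H·P̄·Hᵀ + R = [178]
K = P̄·Hᵀ·S⁻¹ = [-41/178; 67/178]
x' − x̄ = [-41/89, 67/89] = K·y
y = (KᵀK)⁻¹·Kᵀ·(x' − x̄) = [2]
z = y + H·x̄ = [2] + [-3] = [-1]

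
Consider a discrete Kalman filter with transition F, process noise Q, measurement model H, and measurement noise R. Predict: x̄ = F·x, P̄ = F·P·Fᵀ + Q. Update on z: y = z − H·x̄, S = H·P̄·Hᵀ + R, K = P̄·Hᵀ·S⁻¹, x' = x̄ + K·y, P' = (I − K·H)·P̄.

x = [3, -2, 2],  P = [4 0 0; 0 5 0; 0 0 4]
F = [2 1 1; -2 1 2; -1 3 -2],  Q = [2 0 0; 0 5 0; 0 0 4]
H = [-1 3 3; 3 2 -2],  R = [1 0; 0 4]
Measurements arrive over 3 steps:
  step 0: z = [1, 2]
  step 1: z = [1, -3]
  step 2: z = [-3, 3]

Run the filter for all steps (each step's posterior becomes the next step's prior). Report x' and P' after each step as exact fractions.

step 0: x̄ = F·x = [6, -4, -13]
step 0: P̄ = F·P·Fᵀ + Q = [27 -3 -1; -3 42 7; -1 7 69]
step 0: y = z − H·x̄ = [58, -34]
step 0: S = H·P̄·Hᵀ + R = [1177 -275; -275 611]
step 0: K = P̄·Hᵀ·S⁻¹ = [-1327/321761 3632/29251; 108425/643522 10277/58502; 52497/321761 -3932/29251]
step 0: x' = x̄ + K·y = [495232/321761, -64518/321761, 332501/321761]
step 0: P' = (I − K·H)·P̄ = [5559490/321761 -3203305/321761 5056026/321761; -3203305/321761 3868307/643522 -2983851/321761; 5056026/321761 -2983851/321761 4686692/321761]
step 1: x̄ = F·x = [1258447/321761, -389980/321761, -1353788/321761]
step 1: P̄ = F·P·Fᵀ + Q = [61891019/643522 -19539847/643522 -117940819/643522; -19539847/643522 9914589/643522 37548911/643522; -117940819/643522 37548911/643522 236501659/643522]
step 1: y = z − H·x̄ = [6811512/321761, -6668240/321761]
step 1: S = H·P̄·Hᵀ + R = [3781045167/643522 -2979323415/643522; -2979323415/643522 2425678627/643522]
step 1: K = P̄·Hᵀ·S⁻¹ = [-8595460051/229387991511 8537338266/76462663837; 83107097377/458775983022 26845237585/152925327674; 31639682027/229387991511 -10742357338/76462663837]
step 1: x' = x̄ + K·y = [61471598395/76462663837, -77624866496/76462663837, 124180384652/76462663837]
step 1: P' = (I − K·H)·P̄ = [503464772002/229387991511 -269508345545/229387991511 434464782862/229387991511; -269508345545/229387991511 408813298787/458775983022 -280391581679/229387991511; 434464782862/229387991511 -280391581679/229387991511 435759736642/229387991511]
step 2: x̄ = F·x = [169498714946/76462663837, 47792706018/76462663837, -77529566741/10923237691]
step 2: P̄ = F·P·Fᵀ + Q = [6423688085951/458775983022 -1820356289287/458775983022 -482427265983/21846475382; -1820356289287/458775983022 3177986868185/458775983022 143907828899/21846475382; -482427265983/21846475382 143907828899/21846475382 1116507020383/21846475382]
step 2: y = z − H·x̄ = [1424853506942/76462663837, -1460107499737/76462663837]
step 2: S = H·P̄·Hᵀ + R = [372609305308427/458775983022 -265066220084083/458775983022; -265066220084083/458775983022 241697714191799/458775983022]
step 2: K = P̄·Hᵀ·S⁻¹ = [-767893164300231/21577760260641211 214743384977578/1961614569149201; 7783112939447957/43155520521282422 692383607374477/3923229138298402; 3004782943357715/21577760260641211 -278626830211138/1961614569149201]
step 2: x' = x̄ + K·y = [-11584285509304866/21577760260641211, 26572647276716423/43155520521282422, -38632566516170453/21577760260641211]
step 2: P' = (I − K·H)·P̄ = [46558883555294010/21577760260641211 -24925153699884853/21577760260641211 40188817163549446/21577760260641211; -24925153699884853/21577760260641211 37992751154226235/43155520521282422 -26007574653833409/21577760260641211; 40188817163549446/21577760260641211 -26007574653833409/21577760260641211 40405441356135796/21577760260641211]

step 0: x' = [495232/321761, -64518/321761, 332501/321761], P' = [5559490/321761 -3203305/321761 5056026/321761; -3203305/321761 3868307/643522 -2983851/321761; 5056026/321761 -2983851/321761 4686692/321761]
step 1: x' = [61471598395/76462663837, -77624866496/76462663837, 124180384652/76462663837], P' = [503464772002/229387991511 -269508345545/229387991511 434464782862/229387991511; -269508345545/229387991511 408813298787/458775983022 -280391581679/229387991511; 434464782862/229387991511 -280391581679/229387991511 435759736642/229387991511]
step 2: x' = [-11584285509304866/21577760260641211, 26572647276716423/43155520521282422, -38632566516170453/21577760260641211], P' = [46558883555294010/21577760260641211 -24925153699884853/21577760260641211 40188817163549446/21577760260641211; -24925153699884853/21577760260641211 37992751154226235/43155520521282422 -26007574653833409/21577760260641211; 40188817163549446/21577760260641211 -26007574653833409/21577760260641211 40405441356135796/21577760260641211]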